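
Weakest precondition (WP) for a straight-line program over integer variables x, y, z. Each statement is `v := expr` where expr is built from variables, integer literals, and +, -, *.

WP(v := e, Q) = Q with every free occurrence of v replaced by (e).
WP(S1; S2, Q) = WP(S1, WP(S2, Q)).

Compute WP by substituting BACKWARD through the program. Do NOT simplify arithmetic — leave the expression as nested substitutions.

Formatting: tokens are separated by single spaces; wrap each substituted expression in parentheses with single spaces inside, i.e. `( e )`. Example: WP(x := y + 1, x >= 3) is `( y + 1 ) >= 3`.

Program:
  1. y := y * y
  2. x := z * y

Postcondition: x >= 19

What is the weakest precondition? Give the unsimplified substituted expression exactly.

Answer: ( z * ( y * y ) ) >= 19

Derivation:
post: x >= 19
stmt 2: x := z * y  -- replace 1 occurrence(s) of x with (z * y)
  => ( z * y ) >= 19
stmt 1: y := y * y  -- replace 1 occurrence(s) of y with (y * y)
  => ( z * ( y * y ) ) >= 19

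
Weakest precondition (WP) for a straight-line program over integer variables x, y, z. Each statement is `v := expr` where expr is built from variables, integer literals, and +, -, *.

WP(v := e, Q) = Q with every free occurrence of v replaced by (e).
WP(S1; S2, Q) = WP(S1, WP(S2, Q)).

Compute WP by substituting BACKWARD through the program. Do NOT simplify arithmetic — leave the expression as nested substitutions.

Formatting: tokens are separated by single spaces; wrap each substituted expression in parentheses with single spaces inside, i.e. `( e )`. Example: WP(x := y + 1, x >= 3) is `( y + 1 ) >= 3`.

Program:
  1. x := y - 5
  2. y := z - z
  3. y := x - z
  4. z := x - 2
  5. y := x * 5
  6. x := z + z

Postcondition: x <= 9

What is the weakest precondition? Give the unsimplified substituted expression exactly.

Answer: ( ( ( y - 5 ) - 2 ) + ( ( y - 5 ) - 2 ) ) <= 9

Derivation:
post: x <= 9
stmt 6: x := z + z  -- replace 1 occurrence(s) of x with (z + z)
  => ( z + z ) <= 9
stmt 5: y := x * 5  -- replace 0 occurrence(s) of y with (x * 5)
  => ( z + z ) <= 9
stmt 4: z := x - 2  -- replace 2 occurrence(s) of z with (x - 2)
  => ( ( x - 2 ) + ( x - 2 ) ) <= 9
stmt 3: y := x - z  -- replace 0 occurrence(s) of y with (x - z)
  => ( ( x - 2 ) + ( x - 2 ) ) <= 9
stmt 2: y := z - z  -- replace 0 occurrence(s) of y with (z - z)
  => ( ( x - 2 ) + ( x - 2 ) ) <= 9
stmt 1: x := y - 5  -- replace 2 occurrence(s) of x with (y - 5)
  => ( ( ( y - 5 ) - 2 ) + ( ( y - 5 ) - 2 ) ) <= 9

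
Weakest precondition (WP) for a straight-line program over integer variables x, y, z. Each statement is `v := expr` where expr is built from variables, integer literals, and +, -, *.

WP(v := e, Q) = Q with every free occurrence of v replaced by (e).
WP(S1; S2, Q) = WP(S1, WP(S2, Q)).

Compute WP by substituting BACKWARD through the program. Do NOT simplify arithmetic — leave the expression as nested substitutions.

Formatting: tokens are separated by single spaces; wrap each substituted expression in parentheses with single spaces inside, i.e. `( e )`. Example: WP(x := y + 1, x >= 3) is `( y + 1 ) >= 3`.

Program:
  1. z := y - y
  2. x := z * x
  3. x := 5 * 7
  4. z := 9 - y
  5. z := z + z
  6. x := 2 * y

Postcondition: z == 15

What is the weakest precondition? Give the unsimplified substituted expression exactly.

post: z == 15
stmt 6: x := 2 * y  -- replace 0 occurrence(s) of x with (2 * y)
  => z == 15
stmt 5: z := z + z  -- replace 1 occurrence(s) of z with (z + z)
  => ( z + z ) == 15
stmt 4: z := 9 - y  -- replace 2 occurrence(s) of z with (9 - y)
  => ( ( 9 - y ) + ( 9 - y ) ) == 15
stmt 3: x := 5 * 7  -- replace 0 occurrence(s) of x with (5 * 7)
  => ( ( 9 - y ) + ( 9 - y ) ) == 15
stmt 2: x := z * x  -- replace 0 occurrence(s) of x with (z * x)
  => ( ( 9 - y ) + ( 9 - y ) ) == 15
stmt 1: z := y - y  -- replace 0 occurrence(s) of z with (y - y)
  => ( ( 9 - y ) + ( 9 - y ) ) == 15

Answer: ( ( 9 - y ) + ( 9 - y ) ) == 15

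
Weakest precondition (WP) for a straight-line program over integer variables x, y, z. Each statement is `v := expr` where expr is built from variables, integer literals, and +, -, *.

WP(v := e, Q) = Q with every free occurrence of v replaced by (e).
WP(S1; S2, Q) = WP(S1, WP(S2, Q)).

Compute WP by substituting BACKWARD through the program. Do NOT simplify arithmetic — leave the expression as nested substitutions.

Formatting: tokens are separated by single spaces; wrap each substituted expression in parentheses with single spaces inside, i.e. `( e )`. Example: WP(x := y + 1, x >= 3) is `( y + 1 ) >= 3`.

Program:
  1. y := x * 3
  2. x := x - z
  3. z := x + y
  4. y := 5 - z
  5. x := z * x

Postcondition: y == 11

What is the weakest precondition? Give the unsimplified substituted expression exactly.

Answer: ( 5 - ( ( x - z ) + ( x * 3 ) ) ) == 11

Derivation:
post: y == 11
stmt 5: x := z * x  -- replace 0 occurrence(s) of x with (z * x)
  => y == 11
stmt 4: y := 5 - z  -- replace 1 occurrence(s) of y with (5 - z)
  => ( 5 - z ) == 11
stmt 3: z := x + y  -- replace 1 occurrence(s) of z with (x + y)
  => ( 5 - ( x + y ) ) == 11
stmt 2: x := x - z  -- replace 1 occurrence(s) of x with (x - z)
  => ( 5 - ( ( x - z ) + y ) ) == 11
stmt 1: y := x * 3  -- replace 1 occurrence(s) of y with (x * 3)
  => ( 5 - ( ( x - z ) + ( x * 3 ) ) ) == 11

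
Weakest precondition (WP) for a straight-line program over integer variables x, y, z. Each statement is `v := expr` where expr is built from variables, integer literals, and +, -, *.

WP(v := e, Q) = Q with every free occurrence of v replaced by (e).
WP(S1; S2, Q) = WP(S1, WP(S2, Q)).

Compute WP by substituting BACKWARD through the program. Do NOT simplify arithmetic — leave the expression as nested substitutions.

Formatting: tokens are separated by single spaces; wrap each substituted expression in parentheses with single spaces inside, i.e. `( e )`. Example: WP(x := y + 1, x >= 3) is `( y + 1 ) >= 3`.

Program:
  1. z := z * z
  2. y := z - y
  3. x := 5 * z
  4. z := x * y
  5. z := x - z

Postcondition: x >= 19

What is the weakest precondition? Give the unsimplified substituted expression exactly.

Answer: ( 5 * ( z * z ) ) >= 19

Derivation:
post: x >= 19
stmt 5: z := x - z  -- replace 0 occurrence(s) of z with (x - z)
  => x >= 19
stmt 4: z := x * y  -- replace 0 occurrence(s) of z with (x * y)
  => x >= 19
stmt 3: x := 5 * z  -- replace 1 occurrence(s) of x with (5 * z)
  => ( 5 * z ) >= 19
stmt 2: y := z - y  -- replace 0 occurrence(s) of y with (z - y)
  => ( 5 * z ) >= 19
stmt 1: z := z * z  -- replace 1 occurrence(s) of z with (z * z)
  => ( 5 * ( z * z ) ) >= 19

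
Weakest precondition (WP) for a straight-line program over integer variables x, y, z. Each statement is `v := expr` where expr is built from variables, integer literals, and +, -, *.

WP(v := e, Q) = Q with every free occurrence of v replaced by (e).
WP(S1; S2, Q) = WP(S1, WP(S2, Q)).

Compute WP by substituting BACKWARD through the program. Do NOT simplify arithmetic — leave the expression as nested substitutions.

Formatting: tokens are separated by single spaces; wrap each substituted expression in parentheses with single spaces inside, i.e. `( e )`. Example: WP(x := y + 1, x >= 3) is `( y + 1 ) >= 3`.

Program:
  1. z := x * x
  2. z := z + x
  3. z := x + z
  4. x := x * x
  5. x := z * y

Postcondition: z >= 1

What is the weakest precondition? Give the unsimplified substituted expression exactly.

Answer: ( x + ( ( x * x ) + x ) ) >= 1

Derivation:
post: z >= 1
stmt 5: x := z * y  -- replace 0 occurrence(s) of x with (z * y)
  => z >= 1
stmt 4: x := x * x  -- replace 0 occurrence(s) of x with (x * x)
  => z >= 1
stmt 3: z := x + z  -- replace 1 occurrence(s) of z with (x + z)
  => ( x + z ) >= 1
stmt 2: z := z + x  -- replace 1 occurrence(s) of z with (z + x)
  => ( x + ( z + x ) ) >= 1
stmt 1: z := x * x  -- replace 1 occurrence(s) of z with (x * x)
  => ( x + ( ( x * x ) + x ) ) >= 1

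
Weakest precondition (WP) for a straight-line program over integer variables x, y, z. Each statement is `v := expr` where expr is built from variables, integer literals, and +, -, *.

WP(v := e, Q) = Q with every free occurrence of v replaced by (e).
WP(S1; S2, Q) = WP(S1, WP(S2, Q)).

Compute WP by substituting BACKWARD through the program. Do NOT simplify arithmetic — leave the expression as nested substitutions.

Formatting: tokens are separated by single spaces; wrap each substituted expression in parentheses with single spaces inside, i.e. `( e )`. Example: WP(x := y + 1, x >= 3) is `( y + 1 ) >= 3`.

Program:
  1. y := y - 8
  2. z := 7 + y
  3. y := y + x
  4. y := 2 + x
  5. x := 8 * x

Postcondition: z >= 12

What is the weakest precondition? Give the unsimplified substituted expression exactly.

post: z >= 12
stmt 5: x := 8 * x  -- replace 0 occurrence(s) of x with (8 * x)
  => z >= 12
stmt 4: y := 2 + x  -- replace 0 occurrence(s) of y with (2 + x)
  => z >= 12
stmt 3: y := y + x  -- replace 0 occurrence(s) of y with (y + x)
  => z >= 12
stmt 2: z := 7 + y  -- replace 1 occurrence(s) of z with (7 + y)
  => ( 7 + y ) >= 12
stmt 1: y := y - 8  -- replace 1 occurrence(s) of y with (y - 8)
  => ( 7 + ( y - 8 ) ) >= 12

Answer: ( 7 + ( y - 8 ) ) >= 12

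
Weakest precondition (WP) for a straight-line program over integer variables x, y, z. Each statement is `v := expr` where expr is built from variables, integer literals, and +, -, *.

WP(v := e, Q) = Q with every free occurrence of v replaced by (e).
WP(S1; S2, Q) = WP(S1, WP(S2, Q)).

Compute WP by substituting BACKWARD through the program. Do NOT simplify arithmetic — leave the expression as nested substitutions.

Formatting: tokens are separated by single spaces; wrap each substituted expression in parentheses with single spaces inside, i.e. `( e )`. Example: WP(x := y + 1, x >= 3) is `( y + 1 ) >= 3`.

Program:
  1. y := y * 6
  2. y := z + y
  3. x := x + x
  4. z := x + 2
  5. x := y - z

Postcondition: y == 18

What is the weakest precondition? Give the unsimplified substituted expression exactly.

post: y == 18
stmt 5: x := y - z  -- replace 0 occurrence(s) of x with (y - z)
  => y == 18
stmt 4: z := x + 2  -- replace 0 occurrence(s) of z with (x + 2)
  => y == 18
stmt 3: x := x + x  -- replace 0 occurrence(s) of x with (x + x)
  => y == 18
stmt 2: y := z + y  -- replace 1 occurrence(s) of y with (z + y)
  => ( z + y ) == 18
stmt 1: y := y * 6  -- replace 1 occurrence(s) of y with (y * 6)
  => ( z + ( y * 6 ) ) == 18

Answer: ( z + ( y * 6 ) ) == 18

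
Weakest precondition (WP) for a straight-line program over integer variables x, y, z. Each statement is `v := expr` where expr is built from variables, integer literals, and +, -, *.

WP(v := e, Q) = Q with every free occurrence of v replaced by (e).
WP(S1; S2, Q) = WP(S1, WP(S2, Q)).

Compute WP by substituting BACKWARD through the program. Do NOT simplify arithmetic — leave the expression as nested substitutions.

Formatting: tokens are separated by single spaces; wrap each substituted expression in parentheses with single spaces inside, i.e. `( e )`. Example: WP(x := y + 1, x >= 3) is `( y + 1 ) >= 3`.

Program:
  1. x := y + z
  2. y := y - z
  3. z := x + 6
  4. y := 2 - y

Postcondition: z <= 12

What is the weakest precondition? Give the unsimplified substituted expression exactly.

Answer: ( ( y + z ) + 6 ) <= 12

Derivation:
post: z <= 12
stmt 4: y := 2 - y  -- replace 0 occurrence(s) of y with (2 - y)
  => z <= 12
stmt 3: z := x + 6  -- replace 1 occurrence(s) of z with (x + 6)
  => ( x + 6 ) <= 12
stmt 2: y := y - z  -- replace 0 occurrence(s) of y with (y - z)
  => ( x + 6 ) <= 12
stmt 1: x := y + z  -- replace 1 occurrence(s) of x with (y + z)
  => ( ( y + z ) + 6 ) <= 12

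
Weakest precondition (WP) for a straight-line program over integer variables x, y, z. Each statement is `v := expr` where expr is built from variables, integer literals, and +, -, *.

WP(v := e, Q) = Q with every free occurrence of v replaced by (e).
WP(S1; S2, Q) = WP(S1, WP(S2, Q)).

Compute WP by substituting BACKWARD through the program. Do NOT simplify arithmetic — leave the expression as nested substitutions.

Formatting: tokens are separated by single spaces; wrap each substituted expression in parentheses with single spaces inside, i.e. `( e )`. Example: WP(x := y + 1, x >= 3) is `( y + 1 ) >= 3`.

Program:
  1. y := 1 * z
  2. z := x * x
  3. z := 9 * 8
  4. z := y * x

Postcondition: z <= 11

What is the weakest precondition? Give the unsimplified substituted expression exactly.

Answer: ( ( 1 * z ) * x ) <= 11

Derivation:
post: z <= 11
stmt 4: z := y * x  -- replace 1 occurrence(s) of z with (y * x)
  => ( y * x ) <= 11
stmt 3: z := 9 * 8  -- replace 0 occurrence(s) of z with (9 * 8)
  => ( y * x ) <= 11
stmt 2: z := x * x  -- replace 0 occurrence(s) of z with (x * x)
  => ( y * x ) <= 11
stmt 1: y := 1 * z  -- replace 1 occurrence(s) of y with (1 * z)
  => ( ( 1 * z ) * x ) <= 11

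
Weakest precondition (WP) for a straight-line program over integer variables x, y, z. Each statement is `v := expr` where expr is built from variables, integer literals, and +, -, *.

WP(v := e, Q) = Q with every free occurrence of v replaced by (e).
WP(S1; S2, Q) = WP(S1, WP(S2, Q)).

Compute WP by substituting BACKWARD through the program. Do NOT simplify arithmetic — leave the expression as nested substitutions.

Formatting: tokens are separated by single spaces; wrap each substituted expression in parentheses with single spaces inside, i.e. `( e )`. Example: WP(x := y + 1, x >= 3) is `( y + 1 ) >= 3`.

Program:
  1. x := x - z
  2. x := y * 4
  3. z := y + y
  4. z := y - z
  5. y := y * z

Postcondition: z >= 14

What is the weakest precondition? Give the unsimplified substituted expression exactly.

Answer: ( y - ( y + y ) ) >= 14

Derivation:
post: z >= 14
stmt 5: y := y * z  -- replace 0 occurrence(s) of y with (y * z)
  => z >= 14
stmt 4: z := y - z  -- replace 1 occurrence(s) of z with (y - z)
  => ( y - z ) >= 14
stmt 3: z := y + y  -- replace 1 occurrence(s) of z with (y + y)
  => ( y - ( y + y ) ) >= 14
stmt 2: x := y * 4  -- replace 0 occurrence(s) of x with (y * 4)
  => ( y - ( y + y ) ) >= 14
stmt 1: x := x - z  -- replace 0 occurrence(s) of x with (x - z)
  => ( y - ( y + y ) ) >= 14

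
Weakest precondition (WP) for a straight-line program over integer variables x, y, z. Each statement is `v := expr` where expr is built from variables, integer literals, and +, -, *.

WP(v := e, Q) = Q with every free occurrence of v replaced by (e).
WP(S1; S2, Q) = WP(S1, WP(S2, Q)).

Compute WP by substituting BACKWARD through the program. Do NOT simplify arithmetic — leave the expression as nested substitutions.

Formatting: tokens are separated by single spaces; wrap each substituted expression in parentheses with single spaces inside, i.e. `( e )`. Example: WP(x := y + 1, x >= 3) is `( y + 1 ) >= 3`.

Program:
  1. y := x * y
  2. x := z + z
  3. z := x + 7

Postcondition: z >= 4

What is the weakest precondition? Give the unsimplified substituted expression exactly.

post: z >= 4
stmt 3: z := x + 7  -- replace 1 occurrence(s) of z with (x + 7)
  => ( x + 7 ) >= 4
stmt 2: x := z + z  -- replace 1 occurrence(s) of x with (z + z)
  => ( ( z + z ) + 7 ) >= 4
stmt 1: y := x * y  -- replace 0 occurrence(s) of y with (x * y)
  => ( ( z + z ) + 7 ) >= 4

Answer: ( ( z + z ) + 7 ) >= 4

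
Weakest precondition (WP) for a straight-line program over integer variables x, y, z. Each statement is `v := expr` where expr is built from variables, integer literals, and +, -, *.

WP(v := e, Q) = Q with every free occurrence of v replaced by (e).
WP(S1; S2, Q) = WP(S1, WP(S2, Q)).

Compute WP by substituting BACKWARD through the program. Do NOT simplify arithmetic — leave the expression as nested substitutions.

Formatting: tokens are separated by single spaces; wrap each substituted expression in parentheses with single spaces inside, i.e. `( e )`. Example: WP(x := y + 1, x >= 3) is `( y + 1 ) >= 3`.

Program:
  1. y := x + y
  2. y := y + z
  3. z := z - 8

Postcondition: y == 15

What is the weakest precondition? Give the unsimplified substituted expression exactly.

Answer: ( ( x + y ) + z ) == 15

Derivation:
post: y == 15
stmt 3: z := z - 8  -- replace 0 occurrence(s) of z with (z - 8)
  => y == 15
stmt 2: y := y + z  -- replace 1 occurrence(s) of y with (y + z)
  => ( y + z ) == 15
stmt 1: y := x + y  -- replace 1 occurrence(s) of y with (x + y)
  => ( ( x + y ) + z ) == 15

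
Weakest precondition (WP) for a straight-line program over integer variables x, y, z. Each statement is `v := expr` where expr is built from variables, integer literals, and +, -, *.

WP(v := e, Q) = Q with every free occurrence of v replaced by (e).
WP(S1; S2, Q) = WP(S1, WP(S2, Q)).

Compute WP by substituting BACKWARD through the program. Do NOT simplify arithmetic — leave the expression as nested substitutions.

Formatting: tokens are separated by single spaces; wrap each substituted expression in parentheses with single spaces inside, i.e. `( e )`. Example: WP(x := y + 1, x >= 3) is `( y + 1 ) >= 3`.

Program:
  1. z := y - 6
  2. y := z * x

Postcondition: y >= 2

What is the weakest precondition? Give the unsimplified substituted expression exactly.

Answer: ( ( y - 6 ) * x ) >= 2

Derivation:
post: y >= 2
stmt 2: y := z * x  -- replace 1 occurrence(s) of y with (z * x)
  => ( z * x ) >= 2
stmt 1: z := y - 6  -- replace 1 occurrence(s) of z with (y - 6)
  => ( ( y - 6 ) * x ) >= 2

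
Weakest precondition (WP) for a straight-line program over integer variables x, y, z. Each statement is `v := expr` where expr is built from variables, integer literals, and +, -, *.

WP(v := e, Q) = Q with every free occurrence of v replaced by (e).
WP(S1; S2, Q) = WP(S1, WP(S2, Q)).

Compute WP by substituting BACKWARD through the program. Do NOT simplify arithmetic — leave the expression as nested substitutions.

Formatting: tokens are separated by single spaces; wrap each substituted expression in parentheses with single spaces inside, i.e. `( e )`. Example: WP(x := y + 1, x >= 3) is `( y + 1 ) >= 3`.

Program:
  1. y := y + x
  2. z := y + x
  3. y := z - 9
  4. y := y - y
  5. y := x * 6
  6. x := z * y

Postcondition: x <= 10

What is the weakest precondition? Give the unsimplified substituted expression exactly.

Answer: ( ( ( y + x ) + x ) * ( x * 6 ) ) <= 10

Derivation:
post: x <= 10
stmt 6: x := z * y  -- replace 1 occurrence(s) of x with (z * y)
  => ( z * y ) <= 10
stmt 5: y := x * 6  -- replace 1 occurrence(s) of y with (x * 6)
  => ( z * ( x * 6 ) ) <= 10
stmt 4: y := y - y  -- replace 0 occurrence(s) of y with (y - y)
  => ( z * ( x * 6 ) ) <= 10
stmt 3: y := z - 9  -- replace 0 occurrence(s) of y with (z - 9)
  => ( z * ( x * 6 ) ) <= 10
stmt 2: z := y + x  -- replace 1 occurrence(s) of z with (y + x)
  => ( ( y + x ) * ( x * 6 ) ) <= 10
stmt 1: y := y + x  -- replace 1 occurrence(s) of y with (y + x)
  => ( ( ( y + x ) + x ) * ( x * 6 ) ) <= 10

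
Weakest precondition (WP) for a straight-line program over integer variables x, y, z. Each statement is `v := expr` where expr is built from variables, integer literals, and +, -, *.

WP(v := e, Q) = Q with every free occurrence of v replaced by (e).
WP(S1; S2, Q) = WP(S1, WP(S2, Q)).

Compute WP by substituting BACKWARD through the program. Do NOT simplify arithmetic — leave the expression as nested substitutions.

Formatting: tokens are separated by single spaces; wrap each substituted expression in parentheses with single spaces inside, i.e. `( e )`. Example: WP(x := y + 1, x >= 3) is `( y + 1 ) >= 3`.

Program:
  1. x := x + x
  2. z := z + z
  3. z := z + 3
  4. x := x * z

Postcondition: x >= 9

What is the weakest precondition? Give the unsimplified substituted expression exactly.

post: x >= 9
stmt 4: x := x * z  -- replace 1 occurrence(s) of x with (x * z)
  => ( x * z ) >= 9
stmt 3: z := z + 3  -- replace 1 occurrence(s) of z with (z + 3)
  => ( x * ( z + 3 ) ) >= 9
stmt 2: z := z + z  -- replace 1 occurrence(s) of z with (z + z)
  => ( x * ( ( z + z ) + 3 ) ) >= 9
stmt 1: x := x + x  -- replace 1 occurrence(s) of x with (x + x)
  => ( ( x + x ) * ( ( z + z ) + 3 ) ) >= 9

Answer: ( ( x + x ) * ( ( z + z ) + 3 ) ) >= 9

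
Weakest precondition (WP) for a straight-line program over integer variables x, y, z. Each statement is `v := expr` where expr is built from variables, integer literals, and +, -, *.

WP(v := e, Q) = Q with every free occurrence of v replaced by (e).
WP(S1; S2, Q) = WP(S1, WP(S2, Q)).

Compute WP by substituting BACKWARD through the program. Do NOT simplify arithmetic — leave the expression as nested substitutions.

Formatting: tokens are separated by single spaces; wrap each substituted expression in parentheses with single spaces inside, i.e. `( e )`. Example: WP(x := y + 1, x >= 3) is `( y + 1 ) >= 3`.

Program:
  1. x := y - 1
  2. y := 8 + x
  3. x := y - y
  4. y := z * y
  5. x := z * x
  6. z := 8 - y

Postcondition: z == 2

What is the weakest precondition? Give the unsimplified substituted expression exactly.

post: z == 2
stmt 6: z := 8 - y  -- replace 1 occurrence(s) of z with (8 - y)
  => ( 8 - y ) == 2
stmt 5: x := z * x  -- replace 0 occurrence(s) of x with (z * x)
  => ( 8 - y ) == 2
stmt 4: y := z * y  -- replace 1 occurrence(s) of y with (z * y)
  => ( 8 - ( z * y ) ) == 2
stmt 3: x := y - y  -- replace 0 occurrence(s) of x with (y - y)
  => ( 8 - ( z * y ) ) == 2
stmt 2: y := 8 + x  -- replace 1 occurrence(s) of y with (8 + x)
  => ( 8 - ( z * ( 8 + x ) ) ) == 2
stmt 1: x := y - 1  -- replace 1 occurrence(s) of x with (y - 1)
  => ( 8 - ( z * ( 8 + ( y - 1 ) ) ) ) == 2

Answer: ( 8 - ( z * ( 8 + ( y - 1 ) ) ) ) == 2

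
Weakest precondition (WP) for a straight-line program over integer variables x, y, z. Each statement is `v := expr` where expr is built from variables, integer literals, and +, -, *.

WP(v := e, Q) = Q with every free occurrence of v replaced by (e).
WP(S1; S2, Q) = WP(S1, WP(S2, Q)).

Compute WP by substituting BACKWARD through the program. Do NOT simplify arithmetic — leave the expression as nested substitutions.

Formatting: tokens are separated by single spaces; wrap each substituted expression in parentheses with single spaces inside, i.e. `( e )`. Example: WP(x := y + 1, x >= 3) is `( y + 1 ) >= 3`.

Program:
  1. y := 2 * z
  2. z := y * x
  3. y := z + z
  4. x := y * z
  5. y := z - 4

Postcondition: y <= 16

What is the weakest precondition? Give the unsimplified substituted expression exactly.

Answer: ( ( ( 2 * z ) * x ) - 4 ) <= 16

Derivation:
post: y <= 16
stmt 5: y := z - 4  -- replace 1 occurrence(s) of y with (z - 4)
  => ( z - 4 ) <= 16
stmt 4: x := y * z  -- replace 0 occurrence(s) of x with (y * z)
  => ( z - 4 ) <= 16
stmt 3: y := z + z  -- replace 0 occurrence(s) of y with (z + z)
  => ( z - 4 ) <= 16
stmt 2: z := y * x  -- replace 1 occurrence(s) of z with (y * x)
  => ( ( y * x ) - 4 ) <= 16
stmt 1: y := 2 * z  -- replace 1 occurrence(s) of y with (2 * z)
  => ( ( ( 2 * z ) * x ) - 4 ) <= 16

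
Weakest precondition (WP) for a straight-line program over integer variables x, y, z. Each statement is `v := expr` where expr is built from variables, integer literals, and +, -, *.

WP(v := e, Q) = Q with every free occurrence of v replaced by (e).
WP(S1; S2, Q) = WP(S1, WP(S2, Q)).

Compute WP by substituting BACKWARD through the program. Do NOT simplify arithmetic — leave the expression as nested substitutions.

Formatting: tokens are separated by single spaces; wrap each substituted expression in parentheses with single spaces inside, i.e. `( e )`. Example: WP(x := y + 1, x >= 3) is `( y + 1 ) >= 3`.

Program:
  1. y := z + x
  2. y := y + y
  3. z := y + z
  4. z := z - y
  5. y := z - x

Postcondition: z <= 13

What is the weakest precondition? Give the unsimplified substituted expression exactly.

post: z <= 13
stmt 5: y := z - x  -- replace 0 occurrence(s) of y with (z - x)
  => z <= 13
stmt 4: z := z - y  -- replace 1 occurrence(s) of z with (z - y)
  => ( z - y ) <= 13
stmt 3: z := y + z  -- replace 1 occurrence(s) of z with (y + z)
  => ( ( y + z ) - y ) <= 13
stmt 2: y := y + y  -- replace 2 occurrence(s) of y with (y + y)
  => ( ( ( y + y ) + z ) - ( y + y ) ) <= 13
stmt 1: y := z + x  -- replace 4 occurrence(s) of y with (z + x)
  => ( ( ( ( z + x ) + ( z + x ) ) + z ) - ( ( z + x ) + ( z + x ) ) ) <= 13

Answer: ( ( ( ( z + x ) + ( z + x ) ) + z ) - ( ( z + x ) + ( z + x ) ) ) <= 13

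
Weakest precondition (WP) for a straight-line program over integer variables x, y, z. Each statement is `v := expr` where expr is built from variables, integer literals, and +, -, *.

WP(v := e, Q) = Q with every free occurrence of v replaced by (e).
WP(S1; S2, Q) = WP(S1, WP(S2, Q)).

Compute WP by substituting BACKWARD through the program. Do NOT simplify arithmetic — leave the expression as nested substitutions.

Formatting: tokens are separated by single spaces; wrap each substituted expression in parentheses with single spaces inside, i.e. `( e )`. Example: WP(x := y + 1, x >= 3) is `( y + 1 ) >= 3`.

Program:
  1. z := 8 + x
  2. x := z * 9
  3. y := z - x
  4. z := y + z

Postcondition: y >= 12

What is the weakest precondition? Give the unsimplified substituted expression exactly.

Answer: ( ( 8 + x ) - ( ( 8 + x ) * 9 ) ) >= 12

Derivation:
post: y >= 12
stmt 4: z := y + z  -- replace 0 occurrence(s) of z with (y + z)
  => y >= 12
stmt 3: y := z - x  -- replace 1 occurrence(s) of y with (z - x)
  => ( z - x ) >= 12
stmt 2: x := z * 9  -- replace 1 occurrence(s) of x with (z * 9)
  => ( z - ( z * 9 ) ) >= 12
stmt 1: z := 8 + x  -- replace 2 occurrence(s) of z with (8 + x)
  => ( ( 8 + x ) - ( ( 8 + x ) * 9 ) ) >= 12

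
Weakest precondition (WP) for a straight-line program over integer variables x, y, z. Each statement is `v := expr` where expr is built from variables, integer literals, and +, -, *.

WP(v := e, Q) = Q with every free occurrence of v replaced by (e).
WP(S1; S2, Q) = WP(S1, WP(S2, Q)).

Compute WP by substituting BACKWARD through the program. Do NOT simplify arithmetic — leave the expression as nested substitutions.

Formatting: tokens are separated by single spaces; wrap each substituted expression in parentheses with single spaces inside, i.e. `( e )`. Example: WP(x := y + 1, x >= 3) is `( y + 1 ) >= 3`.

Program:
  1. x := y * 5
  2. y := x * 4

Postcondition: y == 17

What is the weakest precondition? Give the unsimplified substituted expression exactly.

post: y == 17
stmt 2: y := x * 4  -- replace 1 occurrence(s) of y with (x * 4)
  => ( x * 4 ) == 17
stmt 1: x := y * 5  -- replace 1 occurrence(s) of x with (y * 5)
  => ( ( y * 5 ) * 4 ) == 17

Answer: ( ( y * 5 ) * 4 ) == 17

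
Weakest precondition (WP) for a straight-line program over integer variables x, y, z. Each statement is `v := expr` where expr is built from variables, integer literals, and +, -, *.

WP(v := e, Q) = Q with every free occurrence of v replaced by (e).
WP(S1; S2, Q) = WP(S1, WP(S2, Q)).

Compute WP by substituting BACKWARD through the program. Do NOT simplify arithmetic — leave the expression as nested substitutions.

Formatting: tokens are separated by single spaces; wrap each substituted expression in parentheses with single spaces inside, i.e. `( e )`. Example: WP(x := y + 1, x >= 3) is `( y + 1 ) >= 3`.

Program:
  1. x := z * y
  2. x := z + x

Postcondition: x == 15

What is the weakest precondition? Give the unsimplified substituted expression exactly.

post: x == 15
stmt 2: x := z + x  -- replace 1 occurrence(s) of x with (z + x)
  => ( z + x ) == 15
stmt 1: x := z * y  -- replace 1 occurrence(s) of x with (z * y)
  => ( z + ( z * y ) ) == 15

Answer: ( z + ( z * y ) ) == 15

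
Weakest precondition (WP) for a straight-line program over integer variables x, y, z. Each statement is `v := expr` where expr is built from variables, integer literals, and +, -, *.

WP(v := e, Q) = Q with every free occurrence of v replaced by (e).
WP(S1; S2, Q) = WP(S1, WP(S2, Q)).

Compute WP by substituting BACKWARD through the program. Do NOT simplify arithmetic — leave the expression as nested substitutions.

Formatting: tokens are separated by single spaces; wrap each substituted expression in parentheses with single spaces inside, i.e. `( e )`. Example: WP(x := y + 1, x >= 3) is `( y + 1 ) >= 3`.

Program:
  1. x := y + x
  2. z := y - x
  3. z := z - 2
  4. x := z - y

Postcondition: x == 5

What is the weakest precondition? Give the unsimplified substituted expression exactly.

Answer: ( ( ( y - ( y + x ) ) - 2 ) - y ) == 5

Derivation:
post: x == 5
stmt 4: x := z - y  -- replace 1 occurrence(s) of x with (z - y)
  => ( z - y ) == 5
stmt 3: z := z - 2  -- replace 1 occurrence(s) of z with (z - 2)
  => ( ( z - 2 ) - y ) == 5
stmt 2: z := y - x  -- replace 1 occurrence(s) of z with (y - x)
  => ( ( ( y - x ) - 2 ) - y ) == 5
stmt 1: x := y + x  -- replace 1 occurrence(s) of x with (y + x)
  => ( ( ( y - ( y + x ) ) - 2 ) - y ) == 5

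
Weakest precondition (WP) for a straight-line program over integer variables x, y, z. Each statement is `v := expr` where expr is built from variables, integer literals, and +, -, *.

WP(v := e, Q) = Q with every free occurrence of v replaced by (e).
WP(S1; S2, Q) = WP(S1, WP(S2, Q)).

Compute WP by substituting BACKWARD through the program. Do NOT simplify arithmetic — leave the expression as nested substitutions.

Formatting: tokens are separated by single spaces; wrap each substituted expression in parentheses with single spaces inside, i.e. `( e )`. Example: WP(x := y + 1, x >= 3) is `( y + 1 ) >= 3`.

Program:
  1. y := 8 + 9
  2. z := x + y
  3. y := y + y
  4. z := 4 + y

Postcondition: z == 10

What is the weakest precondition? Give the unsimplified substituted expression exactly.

Answer: ( 4 + ( ( 8 + 9 ) + ( 8 + 9 ) ) ) == 10

Derivation:
post: z == 10
stmt 4: z := 4 + y  -- replace 1 occurrence(s) of z with (4 + y)
  => ( 4 + y ) == 10
stmt 3: y := y + y  -- replace 1 occurrence(s) of y with (y + y)
  => ( 4 + ( y + y ) ) == 10
stmt 2: z := x + y  -- replace 0 occurrence(s) of z with (x + y)
  => ( 4 + ( y + y ) ) == 10
stmt 1: y := 8 + 9  -- replace 2 occurrence(s) of y with (8 + 9)
  => ( 4 + ( ( 8 + 9 ) + ( 8 + 9 ) ) ) == 10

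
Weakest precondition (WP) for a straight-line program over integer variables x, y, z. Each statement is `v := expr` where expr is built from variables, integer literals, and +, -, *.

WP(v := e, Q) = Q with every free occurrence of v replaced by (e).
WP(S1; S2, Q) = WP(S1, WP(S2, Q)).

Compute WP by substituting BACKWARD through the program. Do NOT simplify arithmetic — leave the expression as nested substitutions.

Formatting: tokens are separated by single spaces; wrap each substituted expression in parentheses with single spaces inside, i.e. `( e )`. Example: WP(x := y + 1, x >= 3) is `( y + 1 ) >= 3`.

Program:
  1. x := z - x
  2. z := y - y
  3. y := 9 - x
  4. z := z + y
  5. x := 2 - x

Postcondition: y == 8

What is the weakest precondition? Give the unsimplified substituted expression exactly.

Answer: ( 9 - ( z - x ) ) == 8

Derivation:
post: y == 8
stmt 5: x := 2 - x  -- replace 0 occurrence(s) of x with (2 - x)
  => y == 8
stmt 4: z := z + y  -- replace 0 occurrence(s) of z with (z + y)
  => y == 8
stmt 3: y := 9 - x  -- replace 1 occurrence(s) of y with (9 - x)
  => ( 9 - x ) == 8
stmt 2: z := y - y  -- replace 0 occurrence(s) of z with (y - y)
  => ( 9 - x ) == 8
stmt 1: x := z - x  -- replace 1 occurrence(s) of x with (z - x)
  => ( 9 - ( z - x ) ) == 8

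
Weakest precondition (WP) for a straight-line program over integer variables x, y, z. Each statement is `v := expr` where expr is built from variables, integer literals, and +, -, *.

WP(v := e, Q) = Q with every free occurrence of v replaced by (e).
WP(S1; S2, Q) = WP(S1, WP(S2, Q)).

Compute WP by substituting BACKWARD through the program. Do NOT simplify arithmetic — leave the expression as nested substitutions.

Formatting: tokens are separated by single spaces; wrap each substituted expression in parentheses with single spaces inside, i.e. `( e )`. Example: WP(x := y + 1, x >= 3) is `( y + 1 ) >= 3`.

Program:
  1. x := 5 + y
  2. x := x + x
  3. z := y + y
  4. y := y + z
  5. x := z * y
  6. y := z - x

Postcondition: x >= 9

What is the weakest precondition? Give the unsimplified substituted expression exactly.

Answer: ( ( y + y ) * ( y + ( y + y ) ) ) >= 9

Derivation:
post: x >= 9
stmt 6: y := z - x  -- replace 0 occurrence(s) of y with (z - x)
  => x >= 9
stmt 5: x := z * y  -- replace 1 occurrence(s) of x with (z * y)
  => ( z * y ) >= 9
stmt 4: y := y + z  -- replace 1 occurrence(s) of y with (y + z)
  => ( z * ( y + z ) ) >= 9
stmt 3: z := y + y  -- replace 2 occurrence(s) of z with (y + y)
  => ( ( y + y ) * ( y + ( y + y ) ) ) >= 9
stmt 2: x := x + x  -- replace 0 occurrence(s) of x with (x + x)
  => ( ( y + y ) * ( y + ( y + y ) ) ) >= 9
stmt 1: x := 5 + y  -- replace 0 occurrence(s) of x with (5 + y)
  => ( ( y + y ) * ( y + ( y + y ) ) ) >= 9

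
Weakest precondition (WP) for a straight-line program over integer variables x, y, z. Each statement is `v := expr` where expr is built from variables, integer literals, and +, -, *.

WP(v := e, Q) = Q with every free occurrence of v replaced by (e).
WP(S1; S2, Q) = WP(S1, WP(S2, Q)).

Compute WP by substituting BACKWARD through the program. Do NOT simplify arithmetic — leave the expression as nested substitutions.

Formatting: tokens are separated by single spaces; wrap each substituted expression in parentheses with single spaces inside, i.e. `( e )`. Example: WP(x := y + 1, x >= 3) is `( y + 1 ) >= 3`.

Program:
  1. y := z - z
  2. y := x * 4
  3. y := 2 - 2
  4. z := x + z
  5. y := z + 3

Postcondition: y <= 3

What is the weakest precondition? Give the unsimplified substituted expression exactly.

Answer: ( ( x + z ) + 3 ) <= 3

Derivation:
post: y <= 3
stmt 5: y := z + 3  -- replace 1 occurrence(s) of y with (z + 3)
  => ( z + 3 ) <= 3
stmt 4: z := x + z  -- replace 1 occurrence(s) of z with (x + z)
  => ( ( x + z ) + 3 ) <= 3
stmt 3: y := 2 - 2  -- replace 0 occurrence(s) of y with (2 - 2)
  => ( ( x + z ) + 3 ) <= 3
stmt 2: y := x * 4  -- replace 0 occurrence(s) of y with (x * 4)
  => ( ( x + z ) + 3 ) <= 3
stmt 1: y := z - z  -- replace 0 occurrence(s) of y with (z - z)
  => ( ( x + z ) + 3 ) <= 3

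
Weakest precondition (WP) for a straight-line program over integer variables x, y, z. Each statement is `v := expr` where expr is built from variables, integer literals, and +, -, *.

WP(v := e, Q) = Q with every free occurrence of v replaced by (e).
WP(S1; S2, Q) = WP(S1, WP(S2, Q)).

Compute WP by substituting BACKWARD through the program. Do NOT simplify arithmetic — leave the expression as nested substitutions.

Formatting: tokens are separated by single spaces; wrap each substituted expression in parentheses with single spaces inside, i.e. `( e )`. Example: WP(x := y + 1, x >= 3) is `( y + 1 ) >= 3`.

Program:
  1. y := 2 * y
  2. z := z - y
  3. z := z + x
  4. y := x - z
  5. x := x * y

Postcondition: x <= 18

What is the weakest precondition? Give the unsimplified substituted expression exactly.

Answer: ( x * ( x - ( ( z - ( 2 * y ) ) + x ) ) ) <= 18

Derivation:
post: x <= 18
stmt 5: x := x * y  -- replace 1 occurrence(s) of x with (x * y)
  => ( x * y ) <= 18
stmt 4: y := x - z  -- replace 1 occurrence(s) of y with (x - z)
  => ( x * ( x - z ) ) <= 18
stmt 3: z := z + x  -- replace 1 occurrence(s) of z with (z + x)
  => ( x * ( x - ( z + x ) ) ) <= 18
stmt 2: z := z - y  -- replace 1 occurrence(s) of z with (z - y)
  => ( x * ( x - ( ( z - y ) + x ) ) ) <= 18
stmt 1: y := 2 * y  -- replace 1 occurrence(s) of y with (2 * y)
  => ( x * ( x - ( ( z - ( 2 * y ) ) + x ) ) ) <= 18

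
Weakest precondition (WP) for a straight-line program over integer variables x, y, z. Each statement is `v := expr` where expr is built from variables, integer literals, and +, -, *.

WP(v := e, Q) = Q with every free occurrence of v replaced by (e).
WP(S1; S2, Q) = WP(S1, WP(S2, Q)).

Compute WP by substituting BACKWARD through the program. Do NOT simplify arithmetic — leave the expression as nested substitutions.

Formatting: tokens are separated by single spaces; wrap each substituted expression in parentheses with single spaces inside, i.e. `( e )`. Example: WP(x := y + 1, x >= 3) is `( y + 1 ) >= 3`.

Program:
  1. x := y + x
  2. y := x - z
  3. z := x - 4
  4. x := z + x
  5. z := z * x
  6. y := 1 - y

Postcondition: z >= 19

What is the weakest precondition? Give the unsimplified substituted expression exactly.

Answer: ( ( ( y + x ) - 4 ) * ( ( ( y + x ) - 4 ) + ( y + x ) ) ) >= 19

Derivation:
post: z >= 19
stmt 6: y := 1 - y  -- replace 0 occurrence(s) of y with (1 - y)
  => z >= 19
stmt 5: z := z * x  -- replace 1 occurrence(s) of z with (z * x)
  => ( z * x ) >= 19
stmt 4: x := z + x  -- replace 1 occurrence(s) of x with (z + x)
  => ( z * ( z + x ) ) >= 19
stmt 3: z := x - 4  -- replace 2 occurrence(s) of z with (x - 4)
  => ( ( x - 4 ) * ( ( x - 4 ) + x ) ) >= 19
stmt 2: y := x - z  -- replace 0 occurrence(s) of y with (x - z)
  => ( ( x - 4 ) * ( ( x - 4 ) + x ) ) >= 19
stmt 1: x := y + x  -- replace 3 occurrence(s) of x with (y + x)
  => ( ( ( y + x ) - 4 ) * ( ( ( y + x ) - 4 ) + ( y + x ) ) ) >= 19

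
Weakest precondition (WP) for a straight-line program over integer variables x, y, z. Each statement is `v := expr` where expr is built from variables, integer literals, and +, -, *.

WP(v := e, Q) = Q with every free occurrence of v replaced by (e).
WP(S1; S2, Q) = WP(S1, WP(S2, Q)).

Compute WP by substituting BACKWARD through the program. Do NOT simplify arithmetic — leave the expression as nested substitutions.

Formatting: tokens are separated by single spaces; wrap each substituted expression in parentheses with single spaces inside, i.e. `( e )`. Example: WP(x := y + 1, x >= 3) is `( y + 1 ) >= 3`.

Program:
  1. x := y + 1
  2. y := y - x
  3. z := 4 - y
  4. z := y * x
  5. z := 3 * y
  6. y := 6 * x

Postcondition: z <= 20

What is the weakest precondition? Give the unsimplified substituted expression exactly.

post: z <= 20
stmt 6: y := 6 * x  -- replace 0 occurrence(s) of y with (6 * x)
  => z <= 20
stmt 5: z := 3 * y  -- replace 1 occurrence(s) of z with (3 * y)
  => ( 3 * y ) <= 20
stmt 4: z := y * x  -- replace 0 occurrence(s) of z with (y * x)
  => ( 3 * y ) <= 20
stmt 3: z := 4 - y  -- replace 0 occurrence(s) of z with (4 - y)
  => ( 3 * y ) <= 20
stmt 2: y := y - x  -- replace 1 occurrence(s) of y with (y - x)
  => ( 3 * ( y - x ) ) <= 20
stmt 1: x := y + 1  -- replace 1 occurrence(s) of x with (y + 1)
  => ( 3 * ( y - ( y + 1 ) ) ) <= 20

Answer: ( 3 * ( y - ( y + 1 ) ) ) <= 20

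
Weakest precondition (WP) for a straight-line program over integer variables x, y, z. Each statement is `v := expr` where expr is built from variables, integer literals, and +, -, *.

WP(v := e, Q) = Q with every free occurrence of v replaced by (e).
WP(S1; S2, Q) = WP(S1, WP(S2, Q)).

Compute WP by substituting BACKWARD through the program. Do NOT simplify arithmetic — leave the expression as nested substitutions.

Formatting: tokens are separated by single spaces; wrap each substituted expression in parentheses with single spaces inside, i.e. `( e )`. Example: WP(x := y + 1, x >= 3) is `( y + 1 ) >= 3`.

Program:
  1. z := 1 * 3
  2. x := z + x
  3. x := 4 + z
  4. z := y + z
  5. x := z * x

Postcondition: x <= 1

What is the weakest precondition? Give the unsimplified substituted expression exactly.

Answer: ( ( y + ( 1 * 3 ) ) * ( 4 + ( 1 * 3 ) ) ) <= 1

Derivation:
post: x <= 1
stmt 5: x := z * x  -- replace 1 occurrence(s) of x with (z * x)
  => ( z * x ) <= 1
stmt 4: z := y + z  -- replace 1 occurrence(s) of z with (y + z)
  => ( ( y + z ) * x ) <= 1
stmt 3: x := 4 + z  -- replace 1 occurrence(s) of x with (4 + z)
  => ( ( y + z ) * ( 4 + z ) ) <= 1
stmt 2: x := z + x  -- replace 0 occurrence(s) of x with (z + x)
  => ( ( y + z ) * ( 4 + z ) ) <= 1
stmt 1: z := 1 * 3  -- replace 2 occurrence(s) of z with (1 * 3)
  => ( ( y + ( 1 * 3 ) ) * ( 4 + ( 1 * 3 ) ) ) <= 1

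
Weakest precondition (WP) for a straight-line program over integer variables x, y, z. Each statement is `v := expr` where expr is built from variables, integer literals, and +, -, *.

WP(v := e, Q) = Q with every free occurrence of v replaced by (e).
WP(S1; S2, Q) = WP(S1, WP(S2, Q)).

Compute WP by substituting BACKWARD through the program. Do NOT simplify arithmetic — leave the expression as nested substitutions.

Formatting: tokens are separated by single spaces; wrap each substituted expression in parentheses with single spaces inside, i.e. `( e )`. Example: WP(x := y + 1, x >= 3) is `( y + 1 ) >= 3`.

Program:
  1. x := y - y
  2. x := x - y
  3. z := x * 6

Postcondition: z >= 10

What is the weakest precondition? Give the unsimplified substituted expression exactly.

Answer: ( ( ( y - y ) - y ) * 6 ) >= 10

Derivation:
post: z >= 10
stmt 3: z := x * 6  -- replace 1 occurrence(s) of z with (x * 6)
  => ( x * 6 ) >= 10
stmt 2: x := x - y  -- replace 1 occurrence(s) of x with (x - y)
  => ( ( x - y ) * 6 ) >= 10
stmt 1: x := y - y  -- replace 1 occurrence(s) of x with (y - y)
  => ( ( ( y - y ) - y ) * 6 ) >= 10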